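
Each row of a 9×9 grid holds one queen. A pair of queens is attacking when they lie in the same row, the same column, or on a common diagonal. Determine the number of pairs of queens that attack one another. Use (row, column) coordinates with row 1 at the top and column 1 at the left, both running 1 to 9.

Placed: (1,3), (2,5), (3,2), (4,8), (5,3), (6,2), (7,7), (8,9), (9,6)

3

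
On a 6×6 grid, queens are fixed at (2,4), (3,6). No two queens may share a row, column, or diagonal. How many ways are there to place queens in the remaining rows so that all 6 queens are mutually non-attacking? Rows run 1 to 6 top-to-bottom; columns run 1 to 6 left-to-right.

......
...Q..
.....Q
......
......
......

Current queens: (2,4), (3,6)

1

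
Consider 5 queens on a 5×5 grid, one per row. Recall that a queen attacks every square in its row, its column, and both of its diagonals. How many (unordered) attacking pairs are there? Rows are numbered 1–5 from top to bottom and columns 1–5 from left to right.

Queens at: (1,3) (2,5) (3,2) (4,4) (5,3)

Same column: (1,3)–(5,3) (column 3).
Same diagonal: (4,4)–(5,3) (|4−5| = |4−3| = 1).
Total attacking pairs: 2.

2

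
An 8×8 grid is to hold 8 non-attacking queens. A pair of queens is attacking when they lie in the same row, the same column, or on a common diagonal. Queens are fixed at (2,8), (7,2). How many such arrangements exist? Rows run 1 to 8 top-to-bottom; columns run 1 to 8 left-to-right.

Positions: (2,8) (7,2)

3

Branch on row 1: col 1 → 0; col 3 → 1; col 4 → 1; col 5 → 1; col 6 → 0.
Sum: 0 + 1 + 1 + 1 + 0 = 3.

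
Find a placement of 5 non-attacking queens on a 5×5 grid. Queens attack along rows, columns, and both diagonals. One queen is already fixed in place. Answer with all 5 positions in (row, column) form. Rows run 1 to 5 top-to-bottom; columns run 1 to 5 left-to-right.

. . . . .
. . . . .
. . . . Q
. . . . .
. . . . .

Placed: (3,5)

(1,4) (2,2) (3,5) (4,3) (5,1)

Row 1: attacked by (3,5)→{3,5}. Safe: 1, 2, 4. Place at column 4.
Row 2: attacked by (1,4)→{3,4,5}; (3,5)→{4,5}. Safe: 1, 2. Place at column 2.
Row 4: attacked by (1,4)→{1,4}; (2,2)→{2,4}; (3,5)→{4,5}. Safe: 3. Place at column 3.
Row 5: attacked by (1,4)→{4}; (2,2)→{2,5}; (3,5)→{3,5}; (4,3)→{2,3,4}. Safe: 1. Place at column 1.
Columns [4, 2, 5, 3, 1], r−c [-3, 0, -2, 1, 4], r+c [5, 4, 8, 7, 6] are all distinct, so no two queens attack.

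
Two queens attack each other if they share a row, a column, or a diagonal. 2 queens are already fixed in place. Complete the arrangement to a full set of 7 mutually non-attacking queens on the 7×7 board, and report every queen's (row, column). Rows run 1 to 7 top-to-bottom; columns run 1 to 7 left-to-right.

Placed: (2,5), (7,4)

Row 1: attacked by (2,5)→{4,5,6}; (7,4)→{4}. Safe: 1, 2, 3, 7. Place at column 1.
Row 3: attacked by (1,1)→{1,3}; (2,5)→{4,5,6}; (7,4)→{4}. Safe: 2, 7. Place at column 2.
Row 4: attacked by (1,1)→{1,4}; (2,5)→{3,5,7}; (3,2)→{1,2,3}; (7,4)→{1,4,7}. Safe: 6. Place at column 6.
Row 5: attacked by (1,1)→{1,5}; (2,5)→{2,5}; (3,2)→{2,4}; (4,6)→{5,6,7}; (7,4)→{2,4,6}. Safe: 3. Place at column 3.
Row 6: attacked by (1,1)→{1,6}; (2,5)→{1,5}; (3,2)→{2,5}; (4,6)→{4,6}; (5,3)→{2,3,4}; (7,4)→{3,4,5}. Safe: 7. Place at column 7.
Columns [1, 5, 2, 6, 3, 7, 4], r−c [0, -3, 1, -2, 2, -1, 3], r+c [2, 7, 5, 10, 8, 13, 11] are all distinct, so no two queens attack.

(1,1) (2,5) (3,2) (4,6) (5,3) (6,7) (7,4)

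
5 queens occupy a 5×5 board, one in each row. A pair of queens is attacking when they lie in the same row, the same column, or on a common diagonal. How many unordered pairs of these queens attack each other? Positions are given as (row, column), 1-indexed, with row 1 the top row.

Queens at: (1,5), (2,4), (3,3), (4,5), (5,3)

Same column: (1,5)–(4,5) (column 5); (3,3)–(5,3) (column 3).
Same diagonal: (1,5)–(2,4) (|1−2| = |5−4| = 1); (1,5)–(3,3) (|1−3| = |5−3| = 2); (2,4)–(3,3) (|2−3| = |4−3| = 1).
Total attacking pairs: 5.

5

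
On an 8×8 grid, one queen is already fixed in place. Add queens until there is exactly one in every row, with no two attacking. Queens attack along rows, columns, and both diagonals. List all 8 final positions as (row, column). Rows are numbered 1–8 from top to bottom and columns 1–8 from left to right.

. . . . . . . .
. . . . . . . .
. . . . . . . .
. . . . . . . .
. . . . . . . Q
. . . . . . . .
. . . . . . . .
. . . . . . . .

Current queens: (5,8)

Row 1: attacked by (5,8)→{4,8}. Safe: 1, 2, 3, 5, 6, 7. Place at column 5.
Row 2: attacked by (1,5)→{4,5,6}; (5,8)→{5,8}. Safe: 1, 2, 3, 7. Place at column 7.
Row 3: attacked by (1,5)→{3,5,7}; (2,7)→{6,7,8}; (5,8)→{6,8}. Safe: 1, 2, 4. Place at column 1.
Row 4: attacked by (1,5)→{2,5,8}; (2,7)→{5,7}; (3,1)→{1,2}; (5,8)→{7,8}. Safe: 3, 4, 6. Place at column 3.
Row 6: attacked by (1,5)→{5}; (2,7)→{3,7}; (3,1)→{1,4}; (4,3)→{1,3,5}; (5,8)→{7,8}. Safe: 2, 6. Place at column 6.
Row 7: attacked by (1,5)→{5}; (2,7)→{2,7}; (3,1)→{1,5}; (4,3)→{3,6}; (5,8)→{6,8}; (6,6)→{5,6,7}. Safe: 4. Place at column 4.
Row 8: attacked by (1,5)→{5}; (2,7)→{1,7}; (3,1)→{1,6}; (4,3)→{3,7}; (5,8)→{5,8}; (6,6)→{4,6,8}; (7,4)→{3,4,5}. Safe: 2. Place at column 2.
Columns [5, 7, 1, 3, 8, 6, 4, 2], r−c [-4, -5, 2, 1, -3, 0, 3, 6], r+c [6, 9, 4, 7, 13, 12, 11, 10] are all distinct, so no two queens attack.

(1,5) (2,7) (3,1) (4,3) (5,8) (6,6) (7,4) (8,2)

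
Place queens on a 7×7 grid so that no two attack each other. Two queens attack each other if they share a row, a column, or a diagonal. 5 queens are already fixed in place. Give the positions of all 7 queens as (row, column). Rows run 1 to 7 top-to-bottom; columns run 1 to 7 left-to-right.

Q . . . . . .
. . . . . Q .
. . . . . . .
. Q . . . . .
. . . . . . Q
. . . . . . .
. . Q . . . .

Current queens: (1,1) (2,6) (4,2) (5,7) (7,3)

(1,1) (2,6) (3,4) (4,2) (5,7) (6,5) (7,3)

Row 3: attacked by (1,1)→{1,3}; (2,6)→{5,6,7}; (4,2)→{1,2,3}; (5,7)→{5,7}; (7,3)→{3,7}. Safe: 4. Place at column 4.
Row 6: attacked by (1,1)→{1,6}; (2,6)→{2,6}; (3,4)→{1,4,7}; (4,2)→{2,4}; (5,7)→{6,7}; (7,3)→{2,3,4}. Safe: 5. Place at column 5.
Columns [1, 6, 4, 2, 7, 5, 3], r−c [0, -4, -1, 2, -2, 1, 4], r+c [2, 8, 7, 6, 12, 11, 10] are all distinct, so no two queens attack.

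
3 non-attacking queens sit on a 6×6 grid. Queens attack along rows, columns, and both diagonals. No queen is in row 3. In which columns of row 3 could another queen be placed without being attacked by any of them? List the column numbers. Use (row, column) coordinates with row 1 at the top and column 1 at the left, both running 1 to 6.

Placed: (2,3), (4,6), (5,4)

columns 1

(2,3) attacks row 3 at column 3 and diagonals 2, 4.
(4,6) attacks row 3 at column 6 and diagonals 5.
(5,4) attacks row 3 at column 4 and diagonals 2, 6.
Attacked columns: {2, 3, 4, 5, 6}. Safe: {1}.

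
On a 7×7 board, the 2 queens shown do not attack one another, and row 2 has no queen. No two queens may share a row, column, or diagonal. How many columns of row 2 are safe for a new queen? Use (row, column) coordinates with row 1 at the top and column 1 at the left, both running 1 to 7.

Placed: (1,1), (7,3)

4

(1,1) attacks row 2 at column 1 and diagonals 2.
(7,3) attacks row 2 at column 3.
Attacked columns: {1, 2, 3}. Safe: {4, 5, 6, 7}.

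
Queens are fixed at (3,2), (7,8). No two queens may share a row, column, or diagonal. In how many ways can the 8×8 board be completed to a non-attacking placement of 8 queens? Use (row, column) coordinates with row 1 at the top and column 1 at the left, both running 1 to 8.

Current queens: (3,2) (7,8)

Branch on row 1: col 1 → 0; col 3 → 2; col 5 → 1; col 6 → 0; col 7 → 0.
Sum: 0 + 2 + 1 + 0 + 0 = 3.

3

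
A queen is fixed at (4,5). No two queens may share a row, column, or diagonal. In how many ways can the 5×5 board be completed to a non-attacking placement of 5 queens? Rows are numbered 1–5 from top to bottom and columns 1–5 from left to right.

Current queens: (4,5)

2

Branch on row 1: col 1 → 1; col 3 → 0; col 4 → 1.
Sum: 1 + 0 + 1 = 2.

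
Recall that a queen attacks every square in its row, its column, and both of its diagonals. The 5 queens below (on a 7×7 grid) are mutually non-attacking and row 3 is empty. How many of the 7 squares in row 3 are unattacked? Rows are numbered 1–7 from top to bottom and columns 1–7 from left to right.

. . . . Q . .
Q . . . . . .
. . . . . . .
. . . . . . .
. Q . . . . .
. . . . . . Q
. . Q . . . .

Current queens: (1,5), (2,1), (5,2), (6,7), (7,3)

(1,5) attacks row 3 at column 5 and diagonals 3, 7.
(2,1) attacks row 3 at column 1 and diagonals 2.
(5,2) attacks row 3 at column 2 and diagonals 4.
(6,7) attacks row 3 at column 7 and diagonals 4.
(7,3) attacks row 3 at column 3 and diagonals 7.
Attacked columns: {1, 2, 3, 4, 5, 7}. Safe: {6}.

1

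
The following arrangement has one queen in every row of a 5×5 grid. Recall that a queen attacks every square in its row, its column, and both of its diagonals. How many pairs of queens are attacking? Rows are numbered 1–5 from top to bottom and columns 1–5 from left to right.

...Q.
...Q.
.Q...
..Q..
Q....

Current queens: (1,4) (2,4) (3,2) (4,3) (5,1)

4

Same column: (1,4)–(2,4) (column 4).
Same diagonal: (1,4)–(3,2) (|1−3| = |4−2| = 2); (2,4)–(5,1) (|2−5| = |4−1| = 3); (3,2)–(4,3) (|3−4| = |2−3| = 1).
Total attacking pairs: 4.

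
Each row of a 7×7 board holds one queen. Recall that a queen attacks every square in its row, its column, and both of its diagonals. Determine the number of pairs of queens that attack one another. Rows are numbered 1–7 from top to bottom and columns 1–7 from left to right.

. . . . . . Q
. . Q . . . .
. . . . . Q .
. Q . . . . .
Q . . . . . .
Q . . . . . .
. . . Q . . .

Same column: (5,1)–(6,1) (column 1).
Same diagonal: (4,2)–(5,1) (|4−5| = |2−1| = 1).
Total attacking pairs: 2.

2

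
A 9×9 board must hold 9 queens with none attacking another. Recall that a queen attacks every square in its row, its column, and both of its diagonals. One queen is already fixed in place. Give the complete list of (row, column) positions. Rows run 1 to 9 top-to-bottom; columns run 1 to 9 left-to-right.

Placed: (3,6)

(1,3) (2,9) (3,6) (4,2) (5,5) (6,7) (7,1) (8,4) (9,8)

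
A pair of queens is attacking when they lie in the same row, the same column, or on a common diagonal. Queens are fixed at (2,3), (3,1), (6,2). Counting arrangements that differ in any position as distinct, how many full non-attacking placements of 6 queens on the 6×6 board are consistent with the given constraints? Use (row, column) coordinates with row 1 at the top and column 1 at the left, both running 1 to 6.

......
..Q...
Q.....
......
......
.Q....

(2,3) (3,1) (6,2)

1

Branch on row 1: col 5 → 1; col 6 → 0.
Sum: 1 + 0 = 1.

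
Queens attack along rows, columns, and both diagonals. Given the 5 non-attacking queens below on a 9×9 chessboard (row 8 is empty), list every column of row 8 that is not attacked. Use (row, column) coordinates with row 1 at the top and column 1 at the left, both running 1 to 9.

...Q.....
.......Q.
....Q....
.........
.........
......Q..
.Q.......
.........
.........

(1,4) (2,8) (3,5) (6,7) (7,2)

(1,4) attacks row 8 at column 4.
(2,8) attacks row 8 at column 8 and diagonals 2.
(3,5) attacks row 8 at column 5.
(6,7) attacks row 8 at column 7 and diagonals 5, 9.
(7,2) attacks row 8 at column 2 and diagonals 1, 3.
Attacked columns: {1, 2, 3, 4, 5, 7, 8, 9}. Safe: {6}.

columns 6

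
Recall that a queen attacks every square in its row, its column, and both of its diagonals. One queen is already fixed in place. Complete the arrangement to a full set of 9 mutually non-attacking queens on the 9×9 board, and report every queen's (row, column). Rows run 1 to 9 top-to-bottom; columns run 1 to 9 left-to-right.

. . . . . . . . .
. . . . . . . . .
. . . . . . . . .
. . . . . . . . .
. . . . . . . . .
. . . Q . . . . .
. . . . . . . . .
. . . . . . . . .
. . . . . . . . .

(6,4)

Row 1: attacked by (6,4)→{4,9}. Safe: 1, 2, 3, 5, 6, 7, 8. Place at column 8.
Row 2: attacked by (1,8)→{7,8,9}; (6,4)→{4,8}. Safe: 1, 2, 3, 5, 6. Place at column 2.
Row 3: attacked by (1,8)→{6,8}; (2,2)→{1,2,3}; (6,4)→{1,4,7}. Safe: 5, 9. Place at column 5.
Row 4: attacked by (1,8)→{5,8}; (2,2)→{2,4}; (3,5)→{4,5,6}; (6,4)→{2,4,6}. Safe: 1, 3, 7, 9. Place at column 7.
Row 5: attacked by (1,8)→{4,8}; (2,2)→{2,5}; (3,5)→{3,5,7}; (4,7)→{6,7,8}; (6,4)→{3,4,5}. Safe: 1, 9. Place at column 1.
Row 7: attacked by (1,8)→{2,8}; (2,2)→{2,7}; (3,5)→{1,5,9}; (4,7)→{4,7}; (5,1)→{1,3}; (6,4)→{3,4,5}. Safe: 6. Place at column 6.
Row 8: attacked by (1,8)→{1,8}; (2,2)→{2,8}; (3,5)→{5}; (4,7)→{3,7}; (5,1)→{1,4}; (6,4)→{2,4,6}; (7,6)→{5,6,7}. Safe: 9. Place at column 9.
Row 9: attacked by (1,8)→{8}; (2,2)→{2,9}; (3,5)→{5}; (4,7)→{2,7}; (5,1)→{1,5}; (6,4)→{1,4,7}; (7,6)→{4,6,8}; (8,9)→{8,9}. Safe: 3. Place at column 3.
Columns [8, 2, 5, 7, 1, 4, 6, 9, 3], r−c [-7, 0, -2, -3, 4, 2, 1, -1, 6], r+c [9, 4, 8, 11, 6, 10, 13, 17, 12] are all distinct, so no two queens attack.

(1,8) (2,2) (3,5) (4,7) (5,1) (6,4) (7,6) (8,9) (9,3)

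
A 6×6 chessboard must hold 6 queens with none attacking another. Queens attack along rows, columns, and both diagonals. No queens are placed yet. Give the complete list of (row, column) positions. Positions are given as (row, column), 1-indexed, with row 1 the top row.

Row 1: Safe: 1, 2, 3, 4, 5, 6. Place at column 5.
Row 2: attacked by (1,5)→{4,5,6}. Safe: 1, 2, 3. Place at column 3.
Row 3: attacked by (1,5)→{3,5}; (2,3)→{2,3,4}. Safe: 1, 6. Place at column 1.
Row 4: attacked by (1,5)→{2,5}; (2,3)→{1,3,5}; (3,1)→{1,2}. Safe: 4, 6. Place at column 6.
Row 5: attacked by (1,5)→{1,5}; (2,3)→{3,6}; (3,1)→{1,3}; (4,6)→{5,6}. Safe: 2, 4. Place at column 4.
Row 6: attacked by (1,5)→{5}; (2,3)→{3}; (3,1)→{1,4}; (4,6)→{4,6}; (5,4)→{3,4,5}. Safe: 2. Place at column 2.
Columns [5, 3, 1, 6, 4, 2], r−c [-4, -1, 2, -2, 1, 4], r+c [6, 5, 4, 10, 9, 8] are all distinct, so no two queens attack.

(1,5) (2,3) (3,1) (4,6) (5,4) (6,2)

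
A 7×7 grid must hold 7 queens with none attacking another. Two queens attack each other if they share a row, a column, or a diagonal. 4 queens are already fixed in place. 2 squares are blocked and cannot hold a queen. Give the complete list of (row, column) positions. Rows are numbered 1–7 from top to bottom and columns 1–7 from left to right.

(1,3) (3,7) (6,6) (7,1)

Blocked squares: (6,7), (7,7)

Row 2: attacked by (1,3)→{2,3,4}; (3,7)→{6,7}; (6,6)→{2,6}; (7,1)→{1,6}. Safe: 5. Place at column 5.
Row 4: attacked by (1,3)→{3,6}; (2,5)→{3,5,7}; (3,7)→{6,7}; (6,6)→{4,6}; (7,1)→{1,4}. Safe: 2. Place at column 2.
Row 5: attacked by (1,3)→{3,7}; (2,5)→{2,5}; (3,7)→{5,7}; (4,2)→{1,2,3}; (6,6)→{5,6,7}; (7,1)→{1,3}. Safe: 4. Place at column 4.
Columns [3, 5, 7, 2, 4, 6, 1], r−c [-2, -3, -4, 2, 1, 0, 6], r+c [4, 7, 10, 6, 9, 12, 8] are all distinct, so no two queens attack.

(1,3) (2,5) (3,7) (4,2) (5,4) (6,6) (7,1)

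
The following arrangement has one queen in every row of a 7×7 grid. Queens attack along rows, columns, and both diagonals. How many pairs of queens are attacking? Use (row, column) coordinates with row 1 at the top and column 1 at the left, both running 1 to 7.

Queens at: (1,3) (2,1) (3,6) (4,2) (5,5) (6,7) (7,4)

0

All columns are distinct and no two queens satisfy |Δrow| = |Δcol|, so no pair attacks.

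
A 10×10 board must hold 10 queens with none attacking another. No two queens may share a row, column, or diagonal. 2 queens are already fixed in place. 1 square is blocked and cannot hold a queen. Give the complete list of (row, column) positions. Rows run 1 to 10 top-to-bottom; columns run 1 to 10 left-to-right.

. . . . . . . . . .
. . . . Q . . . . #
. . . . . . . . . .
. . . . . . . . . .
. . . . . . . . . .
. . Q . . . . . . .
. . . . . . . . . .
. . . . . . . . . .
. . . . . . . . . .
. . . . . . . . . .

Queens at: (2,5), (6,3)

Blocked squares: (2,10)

(1,7) (2,5) (3,2) (4,8) (5,1) (6,3) (7,9) (8,6) (9,4) (10,10)

Row 1: attacked by (2,5)→{4,5,6}; (6,3)→{3,8}. Safe: 1, 2, 7, 9, 10. Place at column 7.
Row 3: attacked by (1,7)→{5,7,9}; (2,5)→{4,5,6}; (6,3)→{3,6}. Safe: 1, 2, 8, 10. Place at column 2.
Row 4: attacked by (1,7)→{4,7,10}; (2,5)→{3,5,7}; (3,2)→{1,2,3}; (6,3)→{1,3,5}. Safe: 6, 8, 9. Place at column 8.
Row 5: attacked by (1,7)→{3,7}; (2,5)→{2,5,8}; (3,2)→{2,4}; (4,8)→{7,8,9}; (6,3)→{2,3,4}. Safe: 1, 6, 10. Place at column 1.
Row 7: attacked by (1,7)→{1,7}; (2,5)→{5,10}; (3,2)→{2,6}; (4,8)→{5,8}; (5,1)→{1,3}; (6,3)→{2,3,4}. Safe: 9. Place at column 9.
Row 8: attacked by (1,7)→{7}; (2,5)→{5}; (3,2)→{2,7}; (4,8)→{4,8}; (5,1)→{1,4}; (6,3)→{1,3,5}; (7,9)→{8,9,10}. Safe: 6. Place at column 6.
Row 9: attacked by (1,7)→{7}; (2,5)→{5}; (3,2)→{2,8}; (4,8)→{3,8}; (5,1)→{1,5}; (6,3)→{3,6}; (7,9)→{7,9}; (8,6)→{5,6,7}. Safe: 4, 10. Place at column 4.
Row 10: attacked by (1,7)→{7}; (2,5)→{5}; (3,2)→{2,9}; (4,8)→{2,8}; (5,1)→{1,6}; (6,3)→{3,7}; (7,9)→{6,9}; (8,6)→{4,6,8}; (9,4)→{3,4,5}. Safe: 10. Place at column 10.
Columns [7, 5, 2, 8, 1, 3, 9, 6, 4, 10], r−c [-6, -3, 1, -4, 4, 3, -2, 2, 5, 0], r+c [8, 7, 5, 12, 6, 9, 16, 14, 13, 20] are all distinct, so no two queens attack.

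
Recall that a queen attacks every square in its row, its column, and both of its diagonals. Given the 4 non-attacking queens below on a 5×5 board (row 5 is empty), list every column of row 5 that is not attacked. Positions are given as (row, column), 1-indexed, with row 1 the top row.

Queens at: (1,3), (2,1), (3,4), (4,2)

(1,3) attacks row 5 at column 3.
(2,1) attacks row 5 at column 1 and diagonals 4.
(3,4) attacks row 5 at column 4 and diagonals 2.
(4,2) attacks row 5 at column 2 and diagonals 1, 3.
Attacked columns: {1, 2, 3, 4}. Safe: {5}.

columns 5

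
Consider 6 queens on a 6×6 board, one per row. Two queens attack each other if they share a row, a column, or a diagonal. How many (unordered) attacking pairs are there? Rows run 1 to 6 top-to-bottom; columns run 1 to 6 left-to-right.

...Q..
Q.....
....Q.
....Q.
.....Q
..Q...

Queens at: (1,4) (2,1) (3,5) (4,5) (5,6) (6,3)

Same column: (3,5)–(4,5) (column 5).
Same diagonal: (4,5)–(5,6) (|4−5| = |5−6| = 1); (4,5)–(6,3) (|4−6| = |5−3| = 2).
Total attacking pairs: 3.

3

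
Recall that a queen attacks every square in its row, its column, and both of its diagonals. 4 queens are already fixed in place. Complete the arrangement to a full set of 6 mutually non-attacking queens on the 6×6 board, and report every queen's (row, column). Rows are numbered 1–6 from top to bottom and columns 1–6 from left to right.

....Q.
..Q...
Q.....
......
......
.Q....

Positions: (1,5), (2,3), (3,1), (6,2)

Row 4: attacked by (1,5)→{2,5}; (2,3)→{1,3,5}; (3,1)→{1,2}; (6,2)→{2,4}. Safe: 6. Place at column 6.
Row 5: attacked by (1,5)→{1,5}; (2,3)→{3,6}; (3,1)→{1,3}; (4,6)→{5,6}; (6,2)→{1,2,3}. Safe: 4. Place at column 4.
Columns [5, 3, 1, 6, 4, 2], r−c [-4, -1, 2, -2, 1, 4], r+c [6, 5, 4, 10, 9, 8] are all distinct, so no two queens attack.

(1,5) (2,3) (3,1) (4,6) (5,4) (6,2)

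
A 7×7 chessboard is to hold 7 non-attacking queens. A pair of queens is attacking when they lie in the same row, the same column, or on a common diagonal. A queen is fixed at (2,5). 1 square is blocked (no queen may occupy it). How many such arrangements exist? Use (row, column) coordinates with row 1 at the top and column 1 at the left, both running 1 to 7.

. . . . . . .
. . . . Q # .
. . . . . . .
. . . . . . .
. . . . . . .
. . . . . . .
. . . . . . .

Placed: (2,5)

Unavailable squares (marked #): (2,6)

6

Branch on row 1: col 1 → 1; col 2 → 3; col 3 → 1; col 7 → 1.
Sum: 1 + 3 + 1 + 1 = 6.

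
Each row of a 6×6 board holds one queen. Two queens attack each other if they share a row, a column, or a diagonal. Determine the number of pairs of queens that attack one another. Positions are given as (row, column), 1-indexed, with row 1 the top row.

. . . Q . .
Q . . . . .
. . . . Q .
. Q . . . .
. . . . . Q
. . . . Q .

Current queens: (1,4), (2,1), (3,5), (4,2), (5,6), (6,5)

3

Same column: (3,5)–(6,5) (column 5).
Same diagonal: (2,1)–(6,5) (|2−6| = |1−5| = 4); (5,6)–(6,5) (|5−6| = |6−5| = 1).
Total attacking pairs: 3.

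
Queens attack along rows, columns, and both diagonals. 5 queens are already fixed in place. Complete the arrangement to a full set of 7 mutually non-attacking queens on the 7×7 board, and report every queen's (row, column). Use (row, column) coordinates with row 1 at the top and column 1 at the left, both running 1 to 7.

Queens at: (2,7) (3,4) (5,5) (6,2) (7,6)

(1,3) (2,7) (3,4) (4,1) (5,5) (6,2) (7,6)

Row 1: attacked by (2,7)→{6,7}; (3,4)→{2,4,6}; (5,5)→{1,5}; (6,2)→{2,7}; (7,6)→{6}. Safe: 3. Place at column 3.
Row 4: attacked by (1,3)→{3,6}; (2,7)→{5,7}; (3,4)→{3,4,5}; (5,5)→{4,5,6}; (6,2)→{2,4}; (7,6)→{3,6}. Safe: 1. Place at column 1.
Columns [3, 7, 4, 1, 5, 2, 6], r−c [-2, -5, -1, 3, 0, 4, 1], r+c [4, 9, 7, 5, 10, 8, 13] are all distinct, so no two queens attack.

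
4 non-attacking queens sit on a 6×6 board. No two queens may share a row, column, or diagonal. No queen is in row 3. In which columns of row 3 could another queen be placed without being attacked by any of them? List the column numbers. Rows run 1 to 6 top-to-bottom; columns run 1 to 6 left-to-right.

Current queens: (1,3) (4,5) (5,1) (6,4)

(1,3) attacks row 3 at column 3 and diagonals 1, 5.
(4,5) attacks row 3 at column 5 and diagonals 4, 6.
(5,1) attacks row 3 at column 1 and diagonals 3.
(6,4) attacks row 3 at column 4 and diagonals 1.
Attacked columns: {1, 3, 4, 5, 6}. Safe: {2}.

columns 2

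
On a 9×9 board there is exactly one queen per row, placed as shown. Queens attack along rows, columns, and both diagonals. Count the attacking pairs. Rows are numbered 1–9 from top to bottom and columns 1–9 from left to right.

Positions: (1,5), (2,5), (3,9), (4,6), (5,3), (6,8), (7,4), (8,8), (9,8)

5

Same column: (1,5)–(2,5) (column 5); (6,8)–(8,8) (column 8); (6,8)–(9,8) (column 8); (8,8)–(9,8) (column 8).
Same diagonal: (4,6)–(6,8) (|4−6| = |6−8| = 2).
Total attacking pairs: 5.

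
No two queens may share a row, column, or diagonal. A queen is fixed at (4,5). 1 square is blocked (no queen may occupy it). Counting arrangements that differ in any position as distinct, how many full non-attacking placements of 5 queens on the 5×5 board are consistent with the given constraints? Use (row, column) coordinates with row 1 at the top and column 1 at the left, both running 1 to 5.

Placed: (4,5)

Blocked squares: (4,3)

Branch on row 1: col 1 → 1; col 3 → 0; col 4 → 1.
Sum: 1 + 0 + 1 = 2.

2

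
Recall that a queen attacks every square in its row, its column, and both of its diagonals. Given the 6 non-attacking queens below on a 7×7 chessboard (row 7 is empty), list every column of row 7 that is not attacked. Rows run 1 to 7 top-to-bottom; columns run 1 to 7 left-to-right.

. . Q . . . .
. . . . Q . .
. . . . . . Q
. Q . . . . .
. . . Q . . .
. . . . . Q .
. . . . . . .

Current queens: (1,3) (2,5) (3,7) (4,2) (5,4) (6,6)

(1,3) attacks row 7 at column 3.
(2,5) attacks row 7 at column 5.
(3,7) attacks row 7 at column 7 and diagonals 3.
(4,2) attacks row 7 at column 2 and diagonals 5.
(5,4) attacks row 7 at column 4 and diagonals 2, 6.
(6,6) attacks row 7 at column 6 and diagonals 5, 7.
Attacked columns: {2, 3, 4, 5, 6, 7}. Safe: {1}.

columns 1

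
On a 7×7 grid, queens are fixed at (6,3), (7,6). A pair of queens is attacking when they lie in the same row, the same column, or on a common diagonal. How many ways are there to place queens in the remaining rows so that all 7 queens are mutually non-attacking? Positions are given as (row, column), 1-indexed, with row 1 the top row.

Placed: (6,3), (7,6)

Branch on row 1: col 1 → 0; col 2 → 3; col 4 → 0; col 5 → 0; col 7 → 0.
Sum: 0 + 3 + 0 + 0 + 0 = 3.

3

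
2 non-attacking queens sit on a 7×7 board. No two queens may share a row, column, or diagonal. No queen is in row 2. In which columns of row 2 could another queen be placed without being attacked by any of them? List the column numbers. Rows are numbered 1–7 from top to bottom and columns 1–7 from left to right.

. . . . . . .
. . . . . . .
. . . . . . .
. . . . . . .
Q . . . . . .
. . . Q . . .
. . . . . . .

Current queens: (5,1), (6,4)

(5,1) attacks row 2 at column 1 and diagonals 4.
(6,4) attacks row 2 at column 4.
Attacked columns: {1, 4}. Safe: {2, 3, 5, 6, 7}.

columns 2, 3, 5, 6, 7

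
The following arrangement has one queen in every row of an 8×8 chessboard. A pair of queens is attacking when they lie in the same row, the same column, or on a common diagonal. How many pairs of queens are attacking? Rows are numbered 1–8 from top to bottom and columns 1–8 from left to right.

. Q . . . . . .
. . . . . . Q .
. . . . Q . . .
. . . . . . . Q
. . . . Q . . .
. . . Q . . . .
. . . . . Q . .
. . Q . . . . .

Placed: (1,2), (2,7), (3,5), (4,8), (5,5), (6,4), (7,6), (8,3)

Same column: (3,5)–(5,5) (column 5).
Same diagonal: (5,5)–(6,4) (|5−6| = |5−4| = 1).
Total attacking pairs: 2.

2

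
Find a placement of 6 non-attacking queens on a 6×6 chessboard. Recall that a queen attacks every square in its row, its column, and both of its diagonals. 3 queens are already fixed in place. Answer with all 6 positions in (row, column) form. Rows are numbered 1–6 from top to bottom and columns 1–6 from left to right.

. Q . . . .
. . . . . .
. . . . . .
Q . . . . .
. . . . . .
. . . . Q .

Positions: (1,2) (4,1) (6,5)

(1,2) (2,4) (3,6) (4,1) (5,3) (6,5)

Row 2: attacked by (1,2)→{1,2,3}; (4,1)→{1,3}; (6,5)→{1,5}. Safe: 4, 6. Place at column 4.
Row 3: attacked by (1,2)→{2,4}; (2,4)→{3,4,5}; (4,1)→{1,2}; (6,5)→{2,5}. Safe: 6. Place at column 6.
Row 5: attacked by (1,2)→{2,6}; (2,4)→{1,4}; (3,6)→{4,6}; (4,1)→{1,2}; (6,5)→{4,5,6}. Safe: 3. Place at column 3.
Columns [2, 4, 6, 1, 3, 5], r−c [-1, -2, -3, 3, 2, 1], r+c [3, 6, 9, 5, 8, 11] are all distinct, so no two queens attack.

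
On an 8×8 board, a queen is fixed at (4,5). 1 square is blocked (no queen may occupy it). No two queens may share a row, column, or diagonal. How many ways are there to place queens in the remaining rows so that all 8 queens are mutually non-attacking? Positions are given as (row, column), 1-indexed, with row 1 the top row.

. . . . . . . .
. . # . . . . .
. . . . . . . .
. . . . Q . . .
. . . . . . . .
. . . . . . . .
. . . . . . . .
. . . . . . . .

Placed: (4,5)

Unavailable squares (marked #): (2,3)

8

Branch on row 1: col 1 → 0; col 3 → 2; col 4 → 4; col 6 → 1; col 7 → 1.
Sum: 0 + 2 + 4 + 1 + 1 = 8.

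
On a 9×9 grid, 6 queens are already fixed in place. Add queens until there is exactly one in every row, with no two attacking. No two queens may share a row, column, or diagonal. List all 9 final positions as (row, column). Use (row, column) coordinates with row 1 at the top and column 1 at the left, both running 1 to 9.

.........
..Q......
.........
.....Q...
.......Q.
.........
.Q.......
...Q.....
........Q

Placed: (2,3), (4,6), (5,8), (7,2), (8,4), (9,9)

Row 1: attacked by (2,3)→{2,3,4}; (4,6)→{3,6,9}; (5,8)→{4,8}; (7,2)→{2,8}; (8,4)→{4}; (9,9)→{1,9}. Safe: 5, 7. Place at column 7.
Row 3: attacked by (1,7)→{5,7,9}; (2,3)→{2,3,4}; (4,6)→{5,6,7}; (5,8)→{6,8}; (7,2)→{2,6}; (8,4)→{4,9}; (9,9)→{3,9}. Safe: 1. Place at column 1.
Row 6: attacked by (1,7)→{2,7}; (2,3)→{3,7}; (3,1)→{1,4}; (4,6)→{4,6,8}; (5,8)→{7,8,9}; (7,2)→{1,2,3}; (8,4)→{2,4,6}; (9,9)→{6,9}. Safe: 5. Place at column 5.
Columns [7, 3, 1, 6, 8, 5, 2, 4, 9], r−c [-6, -1, 2, -2, -3, 1, 5, 4, 0], r+c [8, 5, 4, 10, 13, 11, 9, 12, 18] are all distinct, so no two queens attack.

(1,7) (2,3) (3,1) (4,6) (5,8) (6,5) (7,2) (8,4) (9,9)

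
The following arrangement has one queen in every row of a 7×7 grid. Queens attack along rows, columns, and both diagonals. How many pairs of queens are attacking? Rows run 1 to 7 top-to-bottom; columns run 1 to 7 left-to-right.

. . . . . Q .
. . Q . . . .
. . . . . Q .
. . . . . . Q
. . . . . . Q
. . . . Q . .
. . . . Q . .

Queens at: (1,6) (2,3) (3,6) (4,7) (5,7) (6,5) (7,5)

6

Same column: (1,6)–(3,6) (column 6); (4,7)–(5,7) (column 7); (6,5)–(7,5) (column 5).
Same diagonal: (3,6)–(4,7) (|3−4| = |6−7| = 1); (4,7)–(6,5) (|4−6| = |7−5| = 2); (5,7)–(7,5) (|5−7| = |7−5| = 2).
Total attacking pairs: 6.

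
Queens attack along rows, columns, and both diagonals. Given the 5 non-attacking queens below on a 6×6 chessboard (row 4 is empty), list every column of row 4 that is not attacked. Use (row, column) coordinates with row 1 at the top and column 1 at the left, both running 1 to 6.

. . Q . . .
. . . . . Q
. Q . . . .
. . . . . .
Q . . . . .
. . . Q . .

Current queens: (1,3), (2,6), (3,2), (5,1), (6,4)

(1,3) attacks row 4 at column 3 and diagonals 6.
(2,6) attacks row 4 at column 6 and diagonals 4.
(3,2) attacks row 4 at column 2 and diagonals 1, 3.
(5,1) attacks row 4 at column 1 and diagonals 2.
(6,4) attacks row 4 at column 4 and diagonals 2, 6.
Attacked columns: {1, 2, 3, 4, 6}. Safe: {5}.

columns 5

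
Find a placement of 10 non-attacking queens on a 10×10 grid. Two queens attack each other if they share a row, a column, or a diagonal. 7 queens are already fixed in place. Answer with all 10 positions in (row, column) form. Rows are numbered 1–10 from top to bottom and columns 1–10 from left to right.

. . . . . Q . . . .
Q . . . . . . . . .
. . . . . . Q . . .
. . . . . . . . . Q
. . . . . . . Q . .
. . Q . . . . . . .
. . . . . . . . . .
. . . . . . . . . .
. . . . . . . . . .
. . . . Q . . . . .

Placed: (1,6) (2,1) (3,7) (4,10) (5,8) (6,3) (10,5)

(1,6) (2,1) (3,7) (4,10) (5,8) (6,3) (7,9) (8,4) (9,2) (10,5)

Row 7: attacked by (1,6)→{6}; (2,1)→{1,6}; (3,7)→{3,7}; (4,10)→{7,10}; (5,8)→{6,8,10}; (6,3)→{2,3,4}; (10,5)→{2,5,8}. Safe: 9. Place at column 9.
Row 8: attacked by (1,6)→{6}; (2,1)→{1,7}; (3,7)→{2,7}; (4,10)→{6,10}; (5,8)→{5,8}; (6,3)→{1,3,5}; (7,9)→{8,9,10}; (10,5)→{3,5,7}. Safe: 4. Place at column 4.
Row 9: attacked by (1,6)→{6}; (2,1)→{1,8}; (3,7)→{1,7}; (4,10)→{5,10}; (5,8)→{4,8}; (6,3)→{3,6}; (7,9)→{7,9}; (8,4)→{3,4,5}; (10,5)→{4,5,6}. Safe: 2. Place at column 2.
Columns [6, 1, 7, 10, 8, 3, 9, 4, 2, 5], r−c [-5, 1, -4, -6, -3, 3, -2, 4, 7, 5], r+c [7, 3, 10, 14, 13, 9, 16, 12, 11, 15] are all distinct, so no two queens attack.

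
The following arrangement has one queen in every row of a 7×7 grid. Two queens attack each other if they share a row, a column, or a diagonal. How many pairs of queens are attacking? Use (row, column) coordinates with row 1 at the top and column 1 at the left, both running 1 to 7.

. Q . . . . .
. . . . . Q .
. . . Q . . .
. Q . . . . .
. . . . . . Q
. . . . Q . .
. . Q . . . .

Same column: (1,2)–(4,2) (column 2).
Same diagonal: (1,2)–(3,4) (|1−3| = |2−4| = 2).
Total attacking pairs: 2.

2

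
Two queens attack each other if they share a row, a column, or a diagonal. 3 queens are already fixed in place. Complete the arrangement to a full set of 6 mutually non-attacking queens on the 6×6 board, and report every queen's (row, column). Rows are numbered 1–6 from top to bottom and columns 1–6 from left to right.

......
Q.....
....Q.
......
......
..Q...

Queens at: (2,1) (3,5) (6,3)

Row 1: attacked by (2,1)→{1,2}; (3,5)→{3,5}; (6,3)→{3}. Safe: 4, 6. Place at column 4.
Row 4: attacked by (1,4)→{1,4}; (2,1)→{1,3}; (3,5)→{4,5,6}; (6,3)→{1,3,5}. Safe: 2. Place at column 2.
Row 5: attacked by (1,4)→{4}; (2,1)→{1,4}; (3,5)→{3,5}; (4,2)→{1,2,3}; (6,3)→{2,3,4}. Safe: 6. Place at column 6.
Columns [4, 1, 5, 2, 6, 3], r−c [-3, 1, -2, 2, -1, 3], r+c [5, 3, 8, 6, 11, 9] are all distinct, so no two queens attack.

(1,4) (2,1) (3,5) (4,2) (5,6) (6,3)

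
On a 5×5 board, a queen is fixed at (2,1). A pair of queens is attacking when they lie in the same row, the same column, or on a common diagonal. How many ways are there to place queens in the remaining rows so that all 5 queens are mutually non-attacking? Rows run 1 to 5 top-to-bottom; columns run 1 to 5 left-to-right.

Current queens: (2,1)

Branch on row 1: col 3 → 1; col 4 → 1; col 5 → 0.
Sum: 1 + 1 + 0 = 2.

2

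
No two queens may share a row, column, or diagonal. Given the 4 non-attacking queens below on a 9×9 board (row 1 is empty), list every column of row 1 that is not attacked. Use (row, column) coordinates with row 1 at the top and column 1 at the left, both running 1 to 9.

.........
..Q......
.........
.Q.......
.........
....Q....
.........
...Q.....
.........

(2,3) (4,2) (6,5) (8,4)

columns 1, 6, 7, 8, 9

(2,3) attacks row 1 at column 3 and diagonals 2, 4.
(4,2) attacks row 1 at column 2 and diagonals 5.
(6,5) attacks row 1 at column 5.
(8,4) attacks row 1 at column 4.
Attacked columns: {2, 3, 4, 5}. Safe: {1, 6, 7, 8, 9}.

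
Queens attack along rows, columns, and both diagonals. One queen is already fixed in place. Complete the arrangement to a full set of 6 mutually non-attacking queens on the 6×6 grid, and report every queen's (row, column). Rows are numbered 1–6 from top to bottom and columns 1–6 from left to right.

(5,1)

(1,3) (2,6) (3,2) (4,5) (5,1) (6,4)

Row 1: attacked by (5,1)→{1,5}. Safe: 2, 3, 4, 6. Place at column 3.
Row 2: attacked by (1,3)→{2,3,4}; (5,1)→{1,4}. Safe: 5, 6. Place at column 6.
Row 3: attacked by (1,3)→{1,3,5}; (2,6)→{5,6}; (5,1)→{1,3}. Safe: 2, 4. Place at column 2.
Row 4: attacked by (1,3)→{3,6}; (2,6)→{4,6}; (3,2)→{1,2,3}; (5,1)→{1,2}. Safe: 5. Place at column 5.
Row 6: attacked by (1,3)→{3}; (2,6)→{2,6}; (3,2)→{2,5}; (4,5)→{3,5}; (5,1)→{1,2}. Safe: 4. Place at column 4.
Columns [3, 6, 2, 5, 1, 4], r−c [-2, -4, 1, -1, 4, 2], r+c [4, 8, 5, 9, 6, 10] are all distinct, so no two queens attack.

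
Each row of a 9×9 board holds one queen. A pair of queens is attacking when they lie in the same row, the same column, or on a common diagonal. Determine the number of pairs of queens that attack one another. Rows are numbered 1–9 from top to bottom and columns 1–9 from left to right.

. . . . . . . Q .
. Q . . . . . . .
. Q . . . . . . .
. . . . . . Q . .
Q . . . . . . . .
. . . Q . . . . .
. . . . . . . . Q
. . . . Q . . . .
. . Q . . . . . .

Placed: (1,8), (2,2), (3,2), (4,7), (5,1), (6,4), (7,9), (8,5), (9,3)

1

Same column: (2,2)–(3,2) (column 2).
Total attacking pairs: 1.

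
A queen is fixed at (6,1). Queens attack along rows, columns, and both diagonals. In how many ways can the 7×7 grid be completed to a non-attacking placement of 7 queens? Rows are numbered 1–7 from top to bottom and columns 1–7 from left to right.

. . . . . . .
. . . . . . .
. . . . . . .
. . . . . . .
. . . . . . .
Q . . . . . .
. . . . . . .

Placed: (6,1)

7

Branch on row 1: col 2 → 1; col 3 → 1; col 4 → 2; col 5 → 2; col 7 → 1.
Sum: 1 + 1 + 2 + 2 + 1 = 7.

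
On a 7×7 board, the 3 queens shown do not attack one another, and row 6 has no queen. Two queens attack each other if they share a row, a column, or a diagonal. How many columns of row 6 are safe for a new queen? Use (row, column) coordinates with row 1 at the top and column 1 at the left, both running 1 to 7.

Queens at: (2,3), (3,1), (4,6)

(2,3) attacks row 6 at column 3 and diagonals 7.
(3,1) attacks row 6 at column 1 and diagonals 4.
(4,6) attacks row 6 at column 6 and diagonals 4.
Attacked columns: {1, 3, 4, 6, 7}. Safe: {2, 5}.

2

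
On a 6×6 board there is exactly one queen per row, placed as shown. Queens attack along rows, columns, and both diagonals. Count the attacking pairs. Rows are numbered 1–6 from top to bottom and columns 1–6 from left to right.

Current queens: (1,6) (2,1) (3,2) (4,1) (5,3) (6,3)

5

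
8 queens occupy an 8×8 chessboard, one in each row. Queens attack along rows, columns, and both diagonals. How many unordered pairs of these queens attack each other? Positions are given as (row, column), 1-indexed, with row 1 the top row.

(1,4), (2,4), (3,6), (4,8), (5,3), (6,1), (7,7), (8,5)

Same column: (1,4)–(2,4) (column 4).
Same diagonal: (1,4)–(3,6) (|1−3| = |4−6| = 2).
Total attacking pairs: 2.

2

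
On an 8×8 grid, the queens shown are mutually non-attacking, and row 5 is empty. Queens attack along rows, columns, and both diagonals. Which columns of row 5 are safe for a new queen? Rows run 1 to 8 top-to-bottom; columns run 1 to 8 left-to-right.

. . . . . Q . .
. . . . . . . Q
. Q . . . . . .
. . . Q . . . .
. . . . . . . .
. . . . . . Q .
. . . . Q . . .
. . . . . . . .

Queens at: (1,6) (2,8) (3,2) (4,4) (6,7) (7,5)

(1,6) attacks row 5 at column 6 and diagonals 2.
(2,8) attacks row 5 at column 8 and diagonals 5.
(3,2) attacks row 5 at column 2 and diagonals 4.
(4,4) attacks row 5 at column 4 and diagonals 3, 5.
(6,7) attacks row 5 at column 7 and diagonals 6, 8.
(7,5) attacks row 5 at column 5 and diagonals 3, 7.
Attacked columns: {2, 3, 4, 5, 6, 7, 8}. Safe: {1}.

columns 1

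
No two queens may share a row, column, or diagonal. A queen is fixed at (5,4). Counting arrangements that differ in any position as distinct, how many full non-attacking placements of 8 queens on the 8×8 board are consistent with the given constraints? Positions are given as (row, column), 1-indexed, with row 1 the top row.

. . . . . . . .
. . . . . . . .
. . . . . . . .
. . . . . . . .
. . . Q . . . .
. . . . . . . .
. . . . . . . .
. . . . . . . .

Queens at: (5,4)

8

Branch on row 1: col 1 → 0; col 2 → 1; col 3 → 3; col 5 → 1; col 6 → 3; col 7 → 0.
Sum: 0 + 1 + 3 + 1 + 3 + 0 = 8.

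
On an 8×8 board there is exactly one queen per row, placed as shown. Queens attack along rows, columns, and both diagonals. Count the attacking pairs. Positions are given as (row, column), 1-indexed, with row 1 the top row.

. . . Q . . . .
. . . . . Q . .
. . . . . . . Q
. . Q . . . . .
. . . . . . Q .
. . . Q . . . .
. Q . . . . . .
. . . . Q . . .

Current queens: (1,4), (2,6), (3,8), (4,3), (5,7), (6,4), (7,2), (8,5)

1

Same column: (1,4)–(6,4) (column 4).
Total attacking pairs: 1.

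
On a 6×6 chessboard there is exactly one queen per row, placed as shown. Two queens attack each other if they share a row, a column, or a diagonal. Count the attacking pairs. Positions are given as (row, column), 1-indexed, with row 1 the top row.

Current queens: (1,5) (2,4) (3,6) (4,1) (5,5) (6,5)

Same column: (1,5)–(5,5) (column 5); (1,5)–(6,5) (column 5); (5,5)–(6,5) (column 5).
Same diagonal: (1,5)–(2,4) (|1−2| = |5−4| = 1).
Total attacking pairs: 4.

4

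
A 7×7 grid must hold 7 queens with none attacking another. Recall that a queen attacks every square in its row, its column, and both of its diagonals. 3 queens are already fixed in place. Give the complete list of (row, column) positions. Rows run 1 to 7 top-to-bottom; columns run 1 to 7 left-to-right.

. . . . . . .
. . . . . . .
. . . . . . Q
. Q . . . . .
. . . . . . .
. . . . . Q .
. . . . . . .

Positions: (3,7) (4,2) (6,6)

Row 1: attacked by (3,7)→{5,7}; (4,2)→{2,5}; (6,6)→{1,6}. Safe: 3, 4. Place at column 3.
Row 2: attacked by (1,3)→{2,3,4}; (3,7)→{6,7}; (4,2)→{2,4}; (6,6)→{2,6}. Safe: 1, 5. Place at column 5.
Row 5: attacked by (1,3)→{3,7}; (2,5)→{2,5}; (3,7)→{5,7}; (4,2)→{1,2,3}; (6,6)→{5,6,7}. Safe: 4. Place at column 4.
Row 7: attacked by (1,3)→{3}; (2,5)→{5}; (3,7)→{3,7}; (4,2)→{2,5}; (5,4)→{2,4,6}; (6,6)→{5,6,7}. Safe: 1. Place at column 1.
Columns [3, 5, 7, 2, 4, 6, 1], r−c [-2, -3, -4, 2, 1, 0, 6], r+c [4, 7, 10, 6, 9, 12, 8] are all distinct, so no two queens attack.

(1,3) (2,5) (3,7) (4,2) (5,4) (6,6) (7,1)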